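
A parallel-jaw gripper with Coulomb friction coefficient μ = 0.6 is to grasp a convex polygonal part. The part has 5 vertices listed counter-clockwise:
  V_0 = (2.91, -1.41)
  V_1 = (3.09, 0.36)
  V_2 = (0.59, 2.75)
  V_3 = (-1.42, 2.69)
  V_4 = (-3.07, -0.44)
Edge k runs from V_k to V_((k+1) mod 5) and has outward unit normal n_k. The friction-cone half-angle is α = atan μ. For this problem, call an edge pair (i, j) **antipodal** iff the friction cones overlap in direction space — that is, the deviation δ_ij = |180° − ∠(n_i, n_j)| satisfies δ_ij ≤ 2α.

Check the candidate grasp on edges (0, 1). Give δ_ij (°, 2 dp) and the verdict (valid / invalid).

δ = 127.90°, invalid

α = atan 0.6 = 30.96°;  2α = 61.93°
edge 0: e_0 = (+0.18, +1.77);  n_0 = (+0.9949, -0.1012)
edge 1: e_1 = (-2.50, +2.39);  n_1 = (+0.6910, +0.7228)
∠(n_0, n_1) = 52.10°
δ = |180° − 52.10°| = 127.90°
127.90° > 2α = 61.93°  →  invalid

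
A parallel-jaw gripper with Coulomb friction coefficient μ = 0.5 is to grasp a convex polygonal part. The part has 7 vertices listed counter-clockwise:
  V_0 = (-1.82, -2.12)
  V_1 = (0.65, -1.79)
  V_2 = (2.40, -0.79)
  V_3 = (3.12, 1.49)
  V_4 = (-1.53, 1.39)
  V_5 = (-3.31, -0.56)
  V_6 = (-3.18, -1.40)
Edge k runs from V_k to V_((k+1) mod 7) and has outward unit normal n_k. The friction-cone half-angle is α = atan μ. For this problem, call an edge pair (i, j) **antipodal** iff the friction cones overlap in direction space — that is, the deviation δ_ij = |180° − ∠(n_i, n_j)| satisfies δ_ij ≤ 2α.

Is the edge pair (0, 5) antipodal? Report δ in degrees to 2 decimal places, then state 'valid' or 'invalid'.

δ = 91.19°, invalid

α = atan 0.5 = 26.57°;  2α = 53.13°
edge 0: e_0 = (+2.47, +0.33);  n_0 = (+0.1324, -0.9912)
edge 5: e_5 = (+0.13, -0.84);  n_5 = (-0.9882, -0.1529)
∠(n_0, n_5) = 88.81°
δ = |180° − 88.81°| = 91.19°
91.19° > 2α = 53.13°  →  invalid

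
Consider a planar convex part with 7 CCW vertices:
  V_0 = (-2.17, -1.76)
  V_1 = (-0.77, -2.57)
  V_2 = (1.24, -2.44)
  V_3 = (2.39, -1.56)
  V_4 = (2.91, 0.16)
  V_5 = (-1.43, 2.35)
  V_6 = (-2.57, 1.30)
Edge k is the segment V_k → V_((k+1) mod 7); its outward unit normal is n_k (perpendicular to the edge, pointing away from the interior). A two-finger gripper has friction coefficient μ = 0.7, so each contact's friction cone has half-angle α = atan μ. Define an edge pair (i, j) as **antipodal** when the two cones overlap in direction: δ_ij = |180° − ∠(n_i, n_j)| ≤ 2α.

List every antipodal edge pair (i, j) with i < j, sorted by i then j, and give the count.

α = atan 0.7 = 34.99°;  2α = 69.98°
n_0 = (-0.5008, -0.8656)
n_1 = (+0.0645, -0.9979)
n_2 = (+0.6077, -0.7942)
n_3 = (+0.9572, -0.2894)
n_4 = (+0.4505, +0.8928)
n_5 = (-0.6775, +0.7355)
n_6 = (-0.9916, -0.1296)
  (0,1): δ = 146.25°  ·
  (0,2): δ = 112.52°  ·
  (0,3): δ = 76.77°  ·
  (0,4): δ = 3.28°  ✓
  (0,5): δ = 72.70°  ·
  (0,6): δ = 127.50°  ·
  (1,2): δ = 146.28°  ·
  (1,3): δ = 110.52°  ·
  (1,4): δ = 30.48°  ✓
  (1,5): δ = 38.95°  ✓
  (1,6): δ = 93.75°  ·
  (2,3): δ = 144.25°  ·
  (2,4): δ = 64.20°  ✓
  (2,5): δ = 5.22°  ✓
  (2,6): δ = 60.02°  ✓
  (3,4): δ = 99.95°  ·
  (3,5): δ = 30.53°  ✓
  (3,6): δ = 24.27°  ✓
  (4,5): δ = 110.58°  ·
  (4,6): δ = 55.78°  ✓
  (5,6): δ = 125.20°  ·
antipodal pairs: 9

count = 9; pairs: (0,4), (1,4), (1,5), (2,4), (2,5), (2,6), (3,5), (3,6), (4,6)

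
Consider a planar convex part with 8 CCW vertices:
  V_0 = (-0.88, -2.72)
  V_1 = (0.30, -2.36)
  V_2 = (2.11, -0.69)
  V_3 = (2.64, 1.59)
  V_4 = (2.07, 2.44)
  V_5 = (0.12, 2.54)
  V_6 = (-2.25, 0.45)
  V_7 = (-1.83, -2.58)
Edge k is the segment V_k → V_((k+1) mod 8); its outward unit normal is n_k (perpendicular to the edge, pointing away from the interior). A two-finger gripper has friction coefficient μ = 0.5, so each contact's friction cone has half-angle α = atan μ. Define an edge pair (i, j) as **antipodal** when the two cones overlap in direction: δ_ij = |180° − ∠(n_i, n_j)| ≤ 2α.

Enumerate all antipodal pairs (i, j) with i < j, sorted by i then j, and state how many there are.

count = 10; pairs: (0,4), (0,5), (1,4), (1,5), (2,5), (2,6), (3,6), (3,7), (4,7), (5,7)

α = atan 0.5 = 26.57°;  2α = 53.13°
n_0 = (+0.2918, -0.9565)
n_1 = (+0.6781, -0.7350)
n_2 = (+0.9740, -0.2264)
n_3 = (+0.8305, +0.5570)
n_4 = (+0.0512, +0.9987)
n_5 = (-0.6614, +0.7500)
n_6 = (-0.9905, -0.1373)
n_7 = (-0.1458, -0.9893)
  (0,1): δ = 154.27°  ·
  (0,2): δ = 120.05°  ·
  (0,3): δ = 73.12°  ·
  (0,4): δ = 19.90°  ✓
  (0,5): δ = 24.44°  ✓
  (0,6): δ = 80.93°  ·
  (0,7): δ = 154.65°  ·
  (1,2): δ = 145.78°  ·
  (1,3): δ = 98.85°  ·
  (1,4): δ = 45.63°  ✓
  (1,5): δ = 1.29°  ✓
  (1,6): δ = 55.20°  ·
  (1,7): δ = 128.92°  ·
  (2,3): δ = 133.07°  ·
  (2,4): δ = 79.85°  ·
  (2,5): δ = 35.51°  ✓
  (2,6): δ = 20.98°  ✓
  (2,7): δ = 94.70°  ·
  (3,4): δ = 126.78°  ·
  (3,5): δ = 82.44°  ·
  (3,6): δ = 25.95°  ✓
  (3,7): δ = 47.77°  ✓
  (4,5): δ = 135.66°  ·
  (4,6): δ = 79.17°  ·
  (4,7): δ = 5.45°  ✓
  (5,6): δ = 123.52°  ·
  (5,7): δ = 49.79°  ✓
  (6,7): δ = 106.27°  ·
antipodal pairs: 10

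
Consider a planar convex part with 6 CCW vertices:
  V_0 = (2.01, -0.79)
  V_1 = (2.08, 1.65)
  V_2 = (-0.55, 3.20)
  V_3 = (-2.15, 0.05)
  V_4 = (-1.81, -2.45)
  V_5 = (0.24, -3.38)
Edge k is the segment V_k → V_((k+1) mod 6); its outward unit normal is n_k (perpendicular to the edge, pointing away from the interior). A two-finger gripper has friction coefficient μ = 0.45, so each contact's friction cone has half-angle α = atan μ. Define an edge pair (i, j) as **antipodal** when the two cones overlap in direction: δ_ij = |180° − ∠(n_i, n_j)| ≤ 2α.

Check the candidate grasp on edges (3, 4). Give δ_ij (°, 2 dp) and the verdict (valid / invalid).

δ = 122.15°, invalid

α = atan 0.45 = 24.23°;  2α = 48.46°
edge 3: e_3 = (+0.34, -2.50);  n_3 = (-0.9909, -0.1348)
edge 4: e_4 = (+2.05, -0.93);  n_4 = (-0.4131, -0.9107)
∠(n_3, n_4) = 57.85°
δ = |180° − 57.85°| = 122.15°
122.15° > 2α = 48.46°  →  invalid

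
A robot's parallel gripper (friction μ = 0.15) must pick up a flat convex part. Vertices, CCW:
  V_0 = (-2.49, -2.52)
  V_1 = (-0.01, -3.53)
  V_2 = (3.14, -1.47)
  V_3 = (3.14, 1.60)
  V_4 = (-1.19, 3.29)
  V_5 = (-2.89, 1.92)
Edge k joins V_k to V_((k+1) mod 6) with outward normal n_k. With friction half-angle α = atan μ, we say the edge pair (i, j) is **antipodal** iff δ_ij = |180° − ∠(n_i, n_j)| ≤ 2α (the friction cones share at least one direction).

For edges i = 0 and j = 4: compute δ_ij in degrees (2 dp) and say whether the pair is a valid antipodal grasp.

α = atan 0.15 = 8.53°;  2α = 17.06°
edge 0: e_0 = (+2.48, -1.01);  n_0 = (-0.3772, -0.9261)
edge 4: e_4 = (-1.70, -1.37);  n_4 = (-0.6275, +0.7786)
∠(n_0, n_4) = 118.98°
δ = |180° − 118.98°| = 61.02°
61.02° > 2α = 17.06°  →  invalid

δ = 61.02°, invalid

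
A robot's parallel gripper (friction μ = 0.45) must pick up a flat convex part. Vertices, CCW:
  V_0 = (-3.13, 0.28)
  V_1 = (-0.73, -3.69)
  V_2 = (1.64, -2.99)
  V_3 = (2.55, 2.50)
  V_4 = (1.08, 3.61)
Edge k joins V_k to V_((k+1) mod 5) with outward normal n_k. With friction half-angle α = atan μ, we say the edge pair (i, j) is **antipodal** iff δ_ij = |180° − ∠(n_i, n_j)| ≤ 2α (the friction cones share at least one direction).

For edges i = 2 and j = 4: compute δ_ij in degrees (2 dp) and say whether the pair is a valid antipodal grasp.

α = atan 0.45 = 24.23°;  2α = 48.46°
edge 2: e_2 = (+0.91, +5.49);  n_2 = (+0.9865, -0.1635)
edge 4: e_4 = (-4.21, -3.33);  n_4 = (-0.6204, +0.7843)
∠(n_2, n_4) = 137.75°
δ = |180° − 137.75°| = 42.25°
42.25° ≤ 2α = 48.46°  →  valid

δ = 42.25°, valid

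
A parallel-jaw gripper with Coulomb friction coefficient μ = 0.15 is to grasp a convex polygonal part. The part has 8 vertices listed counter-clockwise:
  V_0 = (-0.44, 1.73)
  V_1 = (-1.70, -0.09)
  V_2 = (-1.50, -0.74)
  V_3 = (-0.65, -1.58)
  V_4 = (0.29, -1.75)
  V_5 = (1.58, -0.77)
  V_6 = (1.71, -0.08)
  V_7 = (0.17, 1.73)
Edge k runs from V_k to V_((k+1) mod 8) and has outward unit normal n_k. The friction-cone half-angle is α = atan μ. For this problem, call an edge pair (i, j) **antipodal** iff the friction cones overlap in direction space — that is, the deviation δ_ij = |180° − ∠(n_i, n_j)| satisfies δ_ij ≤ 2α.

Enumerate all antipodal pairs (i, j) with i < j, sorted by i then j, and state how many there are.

α = atan 0.15 = 8.53°;  2α = 17.06°
n_0 = (-0.8222, +0.5692)
n_1 = (-0.9558, -0.2941)
n_2 = (-0.7029, -0.7113)
n_3 = (-0.1780, -0.9840)
n_4 = (+0.6049, -0.7963)
n_5 = (+0.9827, -0.1851)
n_6 = (+0.7616, +0.6480)
n_7 = (+0.0000, +1.0000)
  (0,1): δ = 128.20°  ·
  (0,2): δ = 99.97°  ·
  (0,3): δ = 65.56°  ·
  (0,4): δ = 18.08°  ·
  (0,5): δ = 24.03°  ·
  (0,6): δ = 75.09°  ·
  (0,7): δ = 124.70°  ·
  (1,2): δ = 151.76°  ·
  (1,3): δ = 117.35°  ·
  (1,4): δ = 69.88°  ·
  (1,5): δ = 27.77°  ·
  (1,6): δ = 23.29°  ·
  (1,7): δ = 72.90°  ·
  (2,3): δ = 145.59°  ·
  (2,4): δ = 98.12°  ·
  (2,5): δ = 56.01°  ·
  (2,6): δ = 4.95°  ✓
  (2,7): δ = 44.66°  ·
  (3,4): δ = 132.53°  ·
  (3,5): δ = 90.42°  ·
  (3,6): δ = 39.36°  ·
  (3,7): δ = 10.25°  ✓
  (4,5): δ = 137.89°  ·
  (4,6): δ = 86.83°  ·
  (4,7): δ = 37.22°  ·
  (5,6): δ = 128.94°  ·
  (5,7): δ = 79.33°  ·
  (6,7): δ = 130.39°  ·
antipodal pairs: 2

count = 2; pairs: (2,6), (3,7)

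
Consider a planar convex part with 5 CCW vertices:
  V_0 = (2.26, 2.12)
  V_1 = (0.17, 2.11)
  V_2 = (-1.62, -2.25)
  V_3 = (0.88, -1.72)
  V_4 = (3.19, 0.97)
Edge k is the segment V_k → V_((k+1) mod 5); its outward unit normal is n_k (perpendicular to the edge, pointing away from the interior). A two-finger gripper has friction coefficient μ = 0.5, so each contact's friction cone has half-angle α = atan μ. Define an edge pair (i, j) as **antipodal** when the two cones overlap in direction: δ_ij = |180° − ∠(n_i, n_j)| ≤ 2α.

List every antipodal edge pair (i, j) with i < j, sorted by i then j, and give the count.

count = 3; pairs: (0,2), (0,3), (1,3)

α = atan 0.5 = 26.57°;  2α = 53.13°
n_0 = (-0.0048, +1.0000)
n_1 = (-0.9251, +0.3798)
n_2 = (+0.2074, -0.9783)
n_3 = (+0.7587, -0.6515)
n_4 = (+0.7776, +0.6288)
  (0,1): δ = 112.59°  ·
  (0,2): δ = 11.70°  ✓
  (0,3): δ = 49.07°  ✓
  (0,4): δ = 128.69°  ·
  (1,2): δ = 55.71°  ·
  (1,3): δ = 18.33°  ✓
  (1,4): δ = 61.28°  ·
  (2,3): δ = 142.62°  ·
  (2,4): δ = 63.01°  ·
  (3,4): δ = 100.38°  ·
antipodal pairs: 3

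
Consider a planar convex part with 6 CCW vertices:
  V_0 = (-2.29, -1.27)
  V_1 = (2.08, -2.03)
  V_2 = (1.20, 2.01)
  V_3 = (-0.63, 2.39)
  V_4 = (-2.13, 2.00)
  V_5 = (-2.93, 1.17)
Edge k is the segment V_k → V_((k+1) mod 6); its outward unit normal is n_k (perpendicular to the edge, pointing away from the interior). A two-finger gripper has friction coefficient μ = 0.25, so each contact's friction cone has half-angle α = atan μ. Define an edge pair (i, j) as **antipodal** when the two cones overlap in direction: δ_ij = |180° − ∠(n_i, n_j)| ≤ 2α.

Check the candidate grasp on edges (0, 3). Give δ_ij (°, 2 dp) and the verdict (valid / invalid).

δ = 24.44°, valid

α = atan 0.25 = 14.04°;  2α = 28.07°
edge 0: e_0 = (+4.37, -0.76);  n_0 = (-0.1713, -0.9852)
edge 3: e_3 = (-1.50, -0.39);  n_3 = (-0.2516, +0.9678)
∠(n_0, n_3) = 155.56°
δ = |180° − 155.56°| = 24.44°
24.44° ≤ 2α = 28.07°  →  valid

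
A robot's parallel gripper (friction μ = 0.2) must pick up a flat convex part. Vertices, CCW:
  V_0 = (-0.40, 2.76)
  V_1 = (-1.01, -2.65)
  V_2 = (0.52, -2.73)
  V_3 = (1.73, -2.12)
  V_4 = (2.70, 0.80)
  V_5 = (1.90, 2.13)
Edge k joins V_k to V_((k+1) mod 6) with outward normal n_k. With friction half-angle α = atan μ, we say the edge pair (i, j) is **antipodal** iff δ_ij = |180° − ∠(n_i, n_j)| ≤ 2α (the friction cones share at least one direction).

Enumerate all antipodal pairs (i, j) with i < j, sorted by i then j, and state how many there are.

α = atan 0.2 = 11.31°;  2α = 22.62°
n_0 = (-0.9937, +0.1120)
n_1 = (-0.0522, -0.9986)
n_2 = (+0.4502, -0.8929)
n_3 = (+0.9490, -0.3153)
n_4 = (+0.8569, +0.5154)
n_5 = (+0.2642, +0.9645)
  (0,1): δ = 86.56°  ·
  (0,2): δ = 56.81°  ·
  (0,3): δ = 11.94°  ✓
  (0,4): δ = 37.46°  ·
  (0,5): δ = 81.11°  ·
  (1,2): δ = 150.25°  ·
  (1,3): δ = 105.38°  ·
  (1,4): δ = 55.98°  ·
  (1,5): δ = 12.33°  ✓
  (2,3): δ = 135.13°  ·
  (2,4): δ = 85.73°  ·
  (2,5): δ = 42.07°  ·
  (3,4): δ = 130.60°  ·
  (3,5): δ = 86.94°  ·
  (4,5): δ = 136.35°  ·
antipodal pairs: 2

count = 2; pairs: (0,3), (1,5)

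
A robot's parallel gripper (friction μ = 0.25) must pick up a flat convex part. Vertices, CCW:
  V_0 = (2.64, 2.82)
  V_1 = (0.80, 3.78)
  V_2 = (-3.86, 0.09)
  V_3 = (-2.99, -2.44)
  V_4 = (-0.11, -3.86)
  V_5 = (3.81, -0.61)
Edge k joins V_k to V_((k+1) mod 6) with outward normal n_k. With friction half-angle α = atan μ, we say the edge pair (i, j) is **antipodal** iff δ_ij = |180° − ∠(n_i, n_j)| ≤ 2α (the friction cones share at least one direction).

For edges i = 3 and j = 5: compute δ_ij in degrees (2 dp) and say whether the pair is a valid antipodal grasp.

α = atan 0.25 = 14.04°;  2α = 28.07°
edge 3: e_3 = (+2.88, -1.42);  n_3 = (-0.4422, -0.8969)
edge 5: e_5 = (-1.17, +3.43);  n_5 = (+0.9465, +0.3228)
∠(n_3, n_5) = 135.08°
δ = |180° − 135.08°| = 44.92°
44.92° > 2α = 28.07°  →  invalid

δ = 44.92°, invalid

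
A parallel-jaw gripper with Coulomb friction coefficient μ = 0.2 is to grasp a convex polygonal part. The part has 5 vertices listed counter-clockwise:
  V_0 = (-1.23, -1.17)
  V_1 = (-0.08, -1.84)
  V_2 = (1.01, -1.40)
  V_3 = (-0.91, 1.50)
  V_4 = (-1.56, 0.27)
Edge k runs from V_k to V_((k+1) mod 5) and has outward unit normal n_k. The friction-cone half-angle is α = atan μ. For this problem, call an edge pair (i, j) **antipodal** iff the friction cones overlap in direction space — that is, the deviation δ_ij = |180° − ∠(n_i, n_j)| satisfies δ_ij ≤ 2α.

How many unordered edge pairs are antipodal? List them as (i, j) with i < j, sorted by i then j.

count = 1; pairs: (2,4)

α = atan 0.2 = 11.31°;  2α = 22.62°
n_0 = (-0.5034, -0.8641)
n_1 = (+0.3743, -0.9273)
n_2 = (+0.8338, +0.5520)
n_3 = (-0.8841, +0.4672)
n_4 = (-0.9747, -0.2234)
  (0,1): δ = 127.79°  ·
  (0,2): δ = 26.27°  ·
  (0,3): δ = 92.37°  ·
  (0,4): δ = 133.13°  ·
  (1,2): δ = 78.48°  ·
  (1,3): δ = 40.16°  ·
  (1,4): δ = 80.92°  ·
  (2,3): δ = 61.36°  ·
  (2,4): δ = 20.60°  ✓
  (3,4): δ = 139.24°  ·
antipodal pairs: 1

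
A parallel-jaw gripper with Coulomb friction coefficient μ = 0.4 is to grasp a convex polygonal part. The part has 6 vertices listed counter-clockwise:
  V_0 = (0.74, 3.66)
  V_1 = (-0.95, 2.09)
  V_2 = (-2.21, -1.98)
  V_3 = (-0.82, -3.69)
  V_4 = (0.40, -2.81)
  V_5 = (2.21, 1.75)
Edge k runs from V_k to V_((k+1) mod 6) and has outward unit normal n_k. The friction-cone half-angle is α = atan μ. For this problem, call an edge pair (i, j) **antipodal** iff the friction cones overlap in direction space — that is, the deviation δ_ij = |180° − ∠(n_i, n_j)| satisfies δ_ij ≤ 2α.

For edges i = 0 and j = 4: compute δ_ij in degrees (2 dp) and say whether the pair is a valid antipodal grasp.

δ = 25.46°, valid

α = atan 0.4 = 21.80°;  2α = 43.60°
edge 0: e_0 = (-1.69, -1.57);  n_0 = (-0.6806, +0.7326)
edge 4: e_4 = (+1.81, +4.56);  n_4 = (+0.9295, -0.3689)
∠(n_0, n_4) = 154.54°
δ = |180° − 154.54°| = 25.46°
25.46° ≤ 2α = 43.60°  →  valid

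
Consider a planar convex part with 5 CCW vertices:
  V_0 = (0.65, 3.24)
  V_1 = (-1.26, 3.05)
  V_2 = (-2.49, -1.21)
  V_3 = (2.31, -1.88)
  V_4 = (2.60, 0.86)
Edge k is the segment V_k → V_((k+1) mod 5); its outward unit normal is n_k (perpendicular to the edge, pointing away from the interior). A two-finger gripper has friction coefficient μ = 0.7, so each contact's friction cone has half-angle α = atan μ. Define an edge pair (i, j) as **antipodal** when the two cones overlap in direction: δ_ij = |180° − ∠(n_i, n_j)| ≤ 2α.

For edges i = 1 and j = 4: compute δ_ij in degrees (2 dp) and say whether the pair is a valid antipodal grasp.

α = atan 0.7 = 34.99°;  2α = 69.98°
edge 1: e_1 = (-1.23, -4.26);  n_1 = (-0.9608, +0.2774)
edge 4: e_4 = (-1.95, +2.38);  n_4 = (+0.7735, +0.6338)
∠(n_1, n_4) = 124.57°
δ = |180° − 124.57°| = 55.43°
55.43° ≤ 2α = 69.98°  →  valid

δ = 55.43°, valid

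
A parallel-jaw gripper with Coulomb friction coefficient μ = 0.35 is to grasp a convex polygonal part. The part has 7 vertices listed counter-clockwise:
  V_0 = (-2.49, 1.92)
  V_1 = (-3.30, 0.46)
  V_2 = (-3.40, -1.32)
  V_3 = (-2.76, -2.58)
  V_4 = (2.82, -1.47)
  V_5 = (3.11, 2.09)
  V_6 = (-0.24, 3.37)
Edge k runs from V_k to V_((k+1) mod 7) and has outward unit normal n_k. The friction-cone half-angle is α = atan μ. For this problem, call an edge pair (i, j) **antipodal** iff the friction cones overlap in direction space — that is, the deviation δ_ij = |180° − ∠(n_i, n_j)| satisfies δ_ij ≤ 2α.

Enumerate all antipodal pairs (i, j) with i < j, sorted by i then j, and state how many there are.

α = atan 0.35 = 19.29°;  2α = 38.58°
n_0 = (-0.8744, +0.4851)
n_1 = (-0.9984, +0.0561)
n_2 = (-0.8916, -0.4529)
n_3 = (+0.1951, -0.9808)
n_4 = (+0.9967, -0.0812)
n_5 = (+0.3569, +0.9341)
n_6 = (-0.5417, +0.8406)
  (0,1): δ = 154.19°  ·
  (0,2): δ = 124.05°  ·
  (0,3): δ = 49.73°  ·
  (0,4): δ = 24.36°  ✓
  (0,5): δ = 98.11°  ·
  (0,6): δ = 151.82°  ·
  (1,2): δ = 149.86°  ·
  (1,3): δ = 75.53°  ·
  (1,4): δ = 1.44°  ✓
  (1,5): δ = 72.30°  ·
  (1,6): δ = 126.02°  ·
  (2,3): δ = 105.68°  ·
  (2,4): δ = 31.58°  ✓
  (2,5): δ = 42.16°  ·
  (2,6): δ = 95.87°  ·
  (3,4): δ = 105.91°  ·
  (3,5): δ = 32.16°  ✓
  (3,6): δ = 21.55°  ✓
  (4,5): δ = 106.25°  ·
  (4,6): δ = 52.54°  ·
  (5,6): δ = 126.29°  ·
antipodal pairs: 5

count = 5; pairs: (0,4), (1,4), (2,4), (3,5), (3,6)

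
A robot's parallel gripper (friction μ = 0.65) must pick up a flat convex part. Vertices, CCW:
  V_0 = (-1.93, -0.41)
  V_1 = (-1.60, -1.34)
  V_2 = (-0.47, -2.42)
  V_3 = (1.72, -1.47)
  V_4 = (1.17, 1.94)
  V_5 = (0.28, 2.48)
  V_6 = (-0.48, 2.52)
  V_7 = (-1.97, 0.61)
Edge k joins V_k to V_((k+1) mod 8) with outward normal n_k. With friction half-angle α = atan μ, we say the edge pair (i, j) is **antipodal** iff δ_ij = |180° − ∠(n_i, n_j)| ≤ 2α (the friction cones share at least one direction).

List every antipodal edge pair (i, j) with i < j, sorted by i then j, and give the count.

α = atan 0.65 = 33.02°;  2α = 66.05°
n_0 = (-0.9424, -0.3344)
n_1 = (-0.6909, -0.7229)
n_2 = (+0.3980, -0.9174)
n_3 = (+0.9872, +0.1592)
n_4 = (+0.5187, +0.8549)
n_5 = (+0.0526, +0.9986)
n_6 = (-0.7885, +0.6151)
n_7 = (-0.9992, -0.0392)
  (0,1): δ = 153.24°  ·
  (0,2): δ = 86.09°  ·
  (0,3): δ = 10.37°  ✓
  (0,4): δ = 39.22°  ✓
  (0,5): δ = 67.45°  ·
  (0,6): δ = 122.51°  ·
  (0,7): δ = 162.71°  ·
  (1,2): δ = 112.85°  ·
  (1,3): δ = 37.13°  ✓
  (1,4): δ = 12.46°  ✓
  (1,5): δ = 40.69°  ✓
  (1,6): δ = 95.75°  ·
  (1,7): δ = 135.95°  ·
  (2,3): δ = 104.29°  ·
  (2,4): δ = 54.70°  ✓
  (2,5): δ = 26.46°  ✓
  (2,6): δ = 28.59°  ✓
  (2,7): δ = 68.80°  ·
  (3,4): δ = 130.41°  ·
  (3,5): δ = 102.18°  ·
  (3,6): δ = 47.12°  ✓
  (3,7): δ = 6.92°  ✓
  (4,5): δ = 151.77°  ·
  (4,6): δ = 96.71°  ·
  (4,7): δ = 56.51°  ✓
  (5,6): δ = 124.95°  ·
  (5,7): δ = 84.74°  ·
  (6,7): δ = 139.80°  ·
antipodal pairs: 11

count = 11; pairs: (0,3), (0,4), (1,3), (1,4), (1,5), (2,4), (2,5), (2,6), (3,6), (3,7), (4,7)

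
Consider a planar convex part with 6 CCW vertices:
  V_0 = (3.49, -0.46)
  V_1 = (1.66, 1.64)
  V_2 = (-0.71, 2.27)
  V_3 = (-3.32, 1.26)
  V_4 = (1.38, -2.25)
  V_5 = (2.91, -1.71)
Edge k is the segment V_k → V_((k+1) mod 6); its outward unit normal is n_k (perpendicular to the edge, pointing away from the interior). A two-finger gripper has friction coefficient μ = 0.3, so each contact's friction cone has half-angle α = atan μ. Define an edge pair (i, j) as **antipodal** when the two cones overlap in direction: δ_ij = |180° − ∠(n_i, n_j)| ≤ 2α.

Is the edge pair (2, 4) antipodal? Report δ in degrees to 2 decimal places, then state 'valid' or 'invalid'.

α = atan 0.3 = 16.70°;  2α = 33.40°
edge 2: e_2 = (-2.61, -1.01);  n_2 = (-0.3609, +0.9326)
edge 4: e_4 = (+1.53, +0.54);  n_4 = (+0.3328, -0.9430)
∠(n_2, n_4) = 178.28°
δ = |180° − 178.28°| = 1.72°
1.72° ≤ 2α = 33.40°  →  valid

δ = 1.72°, valid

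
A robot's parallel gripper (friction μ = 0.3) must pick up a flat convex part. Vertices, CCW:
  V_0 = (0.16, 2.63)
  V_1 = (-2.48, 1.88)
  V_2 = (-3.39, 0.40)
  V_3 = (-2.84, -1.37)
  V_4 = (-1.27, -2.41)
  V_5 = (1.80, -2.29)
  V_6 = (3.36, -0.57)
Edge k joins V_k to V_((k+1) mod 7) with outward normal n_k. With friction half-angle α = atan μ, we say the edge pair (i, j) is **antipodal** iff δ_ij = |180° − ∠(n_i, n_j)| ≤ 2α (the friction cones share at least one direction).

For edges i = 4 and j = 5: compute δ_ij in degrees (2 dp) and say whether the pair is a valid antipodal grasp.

δ = 134.45°, invalid

α = atan 0.3 = 16.70°;  2α = 33.40°
edge 4: e_4 = (+3.07, +0.12);  n_4 = (+0.0391, -0.9992)
edge 5: e_5 = (+1.56, +1.72);  n_5 = (+0.7407, -0.6718)
∠(n_4, n_5) = 45.55°
δ = |180° − 45.55°| = 134.45°
134.45° > 2α = 33.40°  →  invalid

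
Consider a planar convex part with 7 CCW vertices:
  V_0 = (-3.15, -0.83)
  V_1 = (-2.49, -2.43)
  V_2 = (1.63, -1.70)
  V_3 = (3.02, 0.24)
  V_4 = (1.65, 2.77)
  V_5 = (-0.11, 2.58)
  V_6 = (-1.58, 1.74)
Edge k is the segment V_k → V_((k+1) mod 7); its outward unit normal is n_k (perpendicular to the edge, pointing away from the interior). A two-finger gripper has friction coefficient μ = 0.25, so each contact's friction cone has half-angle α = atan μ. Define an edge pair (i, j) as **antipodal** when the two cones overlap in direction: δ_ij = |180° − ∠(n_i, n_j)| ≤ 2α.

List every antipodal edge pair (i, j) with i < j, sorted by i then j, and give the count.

count = 5; pairs: (0,3), (1,4), (1,5), (2,5), (2,6)

α = atan 0.25 = 14.04°;  2α = 28.07°
n_0 = (-0.9244, -0.3813)
n_1 = (+0.1745, -0.9847)
n_2 = (+0.8129, -0.5824)
n_3 = (+0.8794, +0.4762)
n_4 = (-0.1073, +0.9942)
n_5 = (-0.4961, +0.8682)
n_6 = (-0.8534, +0.5213)
  (0,1): δ = 102.37°  ·
  (0,2): δ = 58.04°  ·
  (0,3): δ = 6.02°  ✓
  (0,4): δ = 73.75°  ·
  (0,5): δ = 97.33°  ·
  (0,6): δ = 126.16°  ·
  (1,2): δ = 135.67°  ·
  (1,3): δ = 71.61°  ·
  (1,4): δ = 3.89°  ✓
  (1,5): δ = 19.70°  ✓
  (1,6): δ = 48.53°  ·
  (2,3): δ = 115.94°  ·
  (2,4): δ = 48.22°  ·
  (2,5): δ = 24.63°  ✓
  (2,6): δ = 4.20°  ✓
  (3,4): δ = 112.27°  ·
  (3,5): δ = 88.69°  ·
  (3,6): δ = 59.86°  ·
  (4,5): δ = 156.42°  ·
  (4,6): δ = 127.58°  ·
  (5,6): δ = 151.17°  ·
antipodal pairs: 5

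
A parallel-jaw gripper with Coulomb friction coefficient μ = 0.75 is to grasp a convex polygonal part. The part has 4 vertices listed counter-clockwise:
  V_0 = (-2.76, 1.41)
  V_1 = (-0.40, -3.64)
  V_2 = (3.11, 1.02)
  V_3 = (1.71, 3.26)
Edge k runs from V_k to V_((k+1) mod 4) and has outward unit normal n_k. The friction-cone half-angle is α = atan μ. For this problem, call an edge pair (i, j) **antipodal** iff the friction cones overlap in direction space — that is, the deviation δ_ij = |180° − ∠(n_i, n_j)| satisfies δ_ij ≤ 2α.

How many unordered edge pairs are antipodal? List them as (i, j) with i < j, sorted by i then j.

count = 3; pairs: (0,1), (0,2), (1,3)

α = atan 0.75 = 36.87°;  2α = 73.74°
n_0 = (-0.9060, -0.4234)
n_1 = (+0.7988, -0.6016)
n_2 = (+0.8480, +0.5300)
n_3 = (-0.3824, +0.9240)
  (0,1): δ = 62.04°  ✓
  (0,2): δ = 6.96°  ✓
  (0,3): δ = 87.44°  ·
  (1,2): δ = 111.01°  ·
  (1,3): δ = 30.53°  ✓
  (2,3): δ = 99.52°  ·
antipodal pairs: 3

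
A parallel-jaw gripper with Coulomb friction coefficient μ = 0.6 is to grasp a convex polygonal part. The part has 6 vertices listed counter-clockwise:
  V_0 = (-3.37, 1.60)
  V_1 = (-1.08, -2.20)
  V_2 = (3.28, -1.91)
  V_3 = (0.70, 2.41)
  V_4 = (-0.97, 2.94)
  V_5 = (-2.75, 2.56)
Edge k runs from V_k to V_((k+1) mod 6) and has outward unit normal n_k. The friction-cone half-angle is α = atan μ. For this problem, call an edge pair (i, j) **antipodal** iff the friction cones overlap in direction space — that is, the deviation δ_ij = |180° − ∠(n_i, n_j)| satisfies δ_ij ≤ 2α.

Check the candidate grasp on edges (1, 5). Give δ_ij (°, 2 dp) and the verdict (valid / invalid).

δ = 53.34°, valid

α = atan 0.6 = 30.96°;  2α = 61.93°
edge 1: e_1 = (+4.36, +0.29);  n_1 = (+0.0664, -0.9978)
edge 5: e_5 = (-0.62, -0.96);  n_5 = (-0.8400, +0.5425)
∠(n_1, n_5) = 126.66°
δ = |180° − 126.66°| = 53.34°
53.34° ≤ 2α = 61.93°  →  valid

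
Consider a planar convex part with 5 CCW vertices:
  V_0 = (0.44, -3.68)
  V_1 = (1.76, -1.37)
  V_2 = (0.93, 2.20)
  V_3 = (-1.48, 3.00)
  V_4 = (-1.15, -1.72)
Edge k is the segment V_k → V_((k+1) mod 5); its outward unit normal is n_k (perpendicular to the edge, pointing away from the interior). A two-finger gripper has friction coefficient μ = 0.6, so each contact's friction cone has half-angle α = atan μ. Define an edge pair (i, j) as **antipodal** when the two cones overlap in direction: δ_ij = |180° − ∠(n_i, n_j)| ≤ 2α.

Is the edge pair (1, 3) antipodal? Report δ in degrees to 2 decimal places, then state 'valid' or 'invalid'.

δ = 9.09°, valid

α = atan 0.6 = 30.96°;  2α = 61.93°
edge 1: e_1 = (-0.83, +3.57);  n_1 = (+0.9740, +0.2265)
edge 3: e_3 = (+0.33, -4.72);  n_3 = (-0.9976, -0.0697)
∠(n_1, n_3) = 170.91°
δ = |180° − 170.91°| = 9.09°
9.09° ≤ 2α = 61.93°  →  valid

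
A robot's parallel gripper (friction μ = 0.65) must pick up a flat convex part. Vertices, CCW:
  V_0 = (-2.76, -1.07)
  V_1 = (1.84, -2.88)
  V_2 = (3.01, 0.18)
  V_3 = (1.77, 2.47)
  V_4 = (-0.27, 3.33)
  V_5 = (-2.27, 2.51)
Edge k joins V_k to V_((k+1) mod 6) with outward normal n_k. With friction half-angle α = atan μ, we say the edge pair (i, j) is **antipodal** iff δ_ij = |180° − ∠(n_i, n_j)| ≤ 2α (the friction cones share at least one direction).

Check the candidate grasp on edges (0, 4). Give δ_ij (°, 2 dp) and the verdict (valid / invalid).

δ = 43.77°, valid

α = atan 0.65 = 33.02°;  2α = 66.05°
edge 0: e_0 = (+4.60, -1.81);  n_0 = (-0.3662, -0.9306)
edge 4: e_4 = (-2.00, -0.82);  n_4 = (-0.3794, +0.9253)
∠(n_0, n_4) = 136.23°
δ = |180° − 136.23°| = 43.77°
43.77° ≤ 2α = 66.05°  →  valid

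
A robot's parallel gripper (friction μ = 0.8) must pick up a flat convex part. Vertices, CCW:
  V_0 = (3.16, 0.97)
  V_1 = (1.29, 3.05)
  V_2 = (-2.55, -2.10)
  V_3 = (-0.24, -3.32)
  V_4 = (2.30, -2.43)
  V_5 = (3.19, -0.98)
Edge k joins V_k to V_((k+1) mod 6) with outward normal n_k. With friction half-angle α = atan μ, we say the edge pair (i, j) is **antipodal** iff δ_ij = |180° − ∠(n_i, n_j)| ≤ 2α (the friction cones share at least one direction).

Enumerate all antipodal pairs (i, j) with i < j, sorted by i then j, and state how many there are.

count = 6; pairs: (0,2), (0,3), (1,3), (1,4), (1,5), (2,5)

α = atan 0.8 = 38.66°;  2α = 77.32°
n_0 = (+0.7436, +0.6686)
n_1 = (-0.8017, +0.5978)
n_2 = (-0.4670, -0.8843)
n_3 = (+0.3307, -0.9437)
n_4 = (+0.8523, -0.5231)
n_5 = (+0.9999, +0.0154)
  (0,1): δ = 78.67°  ·
  (0,2): δ = 20.20°  ✓
  (0,3): δ = 67.35°  ✓
  (0,4): δ = 106.50°  ·
  (0,5): δ = 138.92°  ·
  (1,2): δ = 81.13°  ·
  (1,3): δ = 33.98°  ✓
  (1,4): δ = 5.17°  ✓
  (1,5): δ = 37.59°  ✓
  (2,3): δ = 132.85°  ·
  (2,4): δ = 93.70°  ·
  (2,5): δ = 61.28°  ✓
  (3,4): δ = 140.85°  ·
  (3,5): δ = 108.43°  ·
  (4,5): δ = 147.58°  ·
antipodal pairs: 6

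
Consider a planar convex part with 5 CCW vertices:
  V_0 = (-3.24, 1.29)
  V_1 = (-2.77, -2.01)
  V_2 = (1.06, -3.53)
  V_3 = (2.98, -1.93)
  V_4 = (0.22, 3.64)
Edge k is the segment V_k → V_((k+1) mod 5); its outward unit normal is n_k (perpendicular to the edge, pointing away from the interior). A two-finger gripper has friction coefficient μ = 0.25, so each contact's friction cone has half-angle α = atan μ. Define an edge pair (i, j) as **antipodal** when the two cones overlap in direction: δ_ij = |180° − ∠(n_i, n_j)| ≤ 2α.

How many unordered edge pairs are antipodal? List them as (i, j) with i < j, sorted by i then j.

count = 2; pairs: (0,3), (2,4)

α = atan 0.25 = 14.04°;  2α = 28.07°
n_0 = (-0.9900, -0.1410)
n_1 = (-0.3689, -0.9295)
n_2 = (+0.6402, -0.7682)
n_3 = (+0.8960, +0.4440)
n_4 = (-0.5619, +0.8272)
  (0,1): δ = 119.75°  ·
  (0,2): δ = 58.30°  ·
  (0,3): δ = 18.25°  ✓
  (0,4): δ = 116.08°  ·
  (1,2): δ = 118.55°  ·
  (1,3): δ = 41.99°  ·
  (1,4): δ = 55.83°  ·
  (2,3): δ = 103.45°  ·
  (2,4): δ = 5.62°  ✓
  (3,4): δ = 82.17°  ·
antipodal pairs: 2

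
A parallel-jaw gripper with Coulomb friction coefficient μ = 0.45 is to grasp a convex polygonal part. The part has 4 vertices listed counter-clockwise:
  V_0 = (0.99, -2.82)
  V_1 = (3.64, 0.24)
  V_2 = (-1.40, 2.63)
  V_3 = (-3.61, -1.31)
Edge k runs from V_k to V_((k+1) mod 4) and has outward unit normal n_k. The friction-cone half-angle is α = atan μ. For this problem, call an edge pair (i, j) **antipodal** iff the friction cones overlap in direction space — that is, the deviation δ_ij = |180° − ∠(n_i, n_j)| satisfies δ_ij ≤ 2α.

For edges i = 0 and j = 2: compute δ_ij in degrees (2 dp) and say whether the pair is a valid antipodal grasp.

α = atan 0.45 = 24.23°;  2α = 48.46°
edge 0: e_0 = (+2.65, +3.06);  n_0 = (+0.7559, -0.6546)
edge 2: e_2 = (-2.21, -3.94);  n_2 = (-0.8722, +0.4892)
∠(n_0, n_2) = 168.40°
δ = |180° − 168.40°| = 11.60°
11.60° ≤ 2α = 48.46°  →  valid

δ = 11.60°, valid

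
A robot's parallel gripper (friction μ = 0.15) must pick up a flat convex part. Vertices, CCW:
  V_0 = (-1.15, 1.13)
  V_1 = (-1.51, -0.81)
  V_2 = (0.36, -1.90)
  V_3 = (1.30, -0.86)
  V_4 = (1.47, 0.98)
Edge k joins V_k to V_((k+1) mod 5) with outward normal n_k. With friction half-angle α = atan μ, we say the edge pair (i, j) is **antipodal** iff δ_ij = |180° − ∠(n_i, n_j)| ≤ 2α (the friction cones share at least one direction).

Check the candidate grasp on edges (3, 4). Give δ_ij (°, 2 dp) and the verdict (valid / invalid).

δ = 88.00°, invalid

α = atan 0.15 = 8.53°;  2α = 17.06°
edge 3: e_3 = (+0.17, +1.84);  n_3 = (+0.9958, -0.0920)
edge 4: e_4 = (-2.62, +0.15);  n_4 = (+0.0572, +0.9984)
∠(n_3, n_4) = 92.00°
δ = |180° − 92.00°| = 88.00°
88.00° > 2α = 17.06°  →  invalid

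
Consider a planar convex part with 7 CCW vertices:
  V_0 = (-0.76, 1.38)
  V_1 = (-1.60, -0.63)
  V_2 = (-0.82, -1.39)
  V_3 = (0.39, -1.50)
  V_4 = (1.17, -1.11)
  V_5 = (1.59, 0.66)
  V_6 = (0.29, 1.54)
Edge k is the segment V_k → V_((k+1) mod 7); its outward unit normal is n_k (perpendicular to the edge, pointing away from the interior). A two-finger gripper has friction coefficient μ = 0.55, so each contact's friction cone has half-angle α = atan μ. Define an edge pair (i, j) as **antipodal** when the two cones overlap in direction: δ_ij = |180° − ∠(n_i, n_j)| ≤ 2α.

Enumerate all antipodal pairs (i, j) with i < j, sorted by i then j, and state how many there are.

α = atan 0.55 = 28.81°;  2α = 57.62°
n_0 = (-0.9227, +0.3856)
n_1 = (-0.6979, -0.7162)
n_2 = (-0.0905, -0.9959)
n_3 = (+0.4472, -0.8944)
n_4 = (+0.9730, -0.2309)
n_5 = (+0.5606, +0.8281)
n_6 = (-0.1506, +0.9886)
  (0,1): δ = 111.58°  ·
  (0,2): δ = 72.51°  ·
  (0,3): δ = 40.75°  ✓
  (0,4): δ = 9.33°  ✓
  (0,5): δ = 78.59°  ·
  (0,6): δ = 121.34°  ·
  (1,2): δ = 140.94°  ·
  (1,3): δ = 109.18°  ·
  (1,4): δ = 59.09°  ·
  (1,5): δ = 10.16°  ✓
  (1,6): δ = 52.92°  ✓
  (2,3): δ = 148.24°  ·
  (2,4): δ = 98.15°  ·
  (2,5): δ = 28.90°  ✓
  (2,6): δ = 13.86°  ✓
  (3,4): δ = 129.91°  ·
  (3,5): δ = 60.66°  ·
  (3,6): δ = 17.90°  ✓
  (4,5): δ = 110.75°  ·
  (4,6): δ = 67.99°  ·
  (5,6): δ = 137.24°  ·
antipodal pairs: 7

count = 7; pairs: (0,3), (0,4), (1,5), (1,6), (2,5), (2,6), (3,6)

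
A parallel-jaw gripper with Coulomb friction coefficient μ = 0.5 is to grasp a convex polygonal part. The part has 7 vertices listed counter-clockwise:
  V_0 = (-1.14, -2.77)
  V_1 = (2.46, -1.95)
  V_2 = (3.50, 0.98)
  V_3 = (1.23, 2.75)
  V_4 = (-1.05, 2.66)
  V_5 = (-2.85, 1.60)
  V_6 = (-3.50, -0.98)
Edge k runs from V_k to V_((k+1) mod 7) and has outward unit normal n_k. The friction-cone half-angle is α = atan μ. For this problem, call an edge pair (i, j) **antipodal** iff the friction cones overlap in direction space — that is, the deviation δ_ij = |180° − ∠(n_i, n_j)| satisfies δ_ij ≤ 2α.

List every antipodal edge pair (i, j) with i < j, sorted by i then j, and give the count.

count = 7; pairs: (0,2), (0,3), (0,4), (1,4), (1,5), (2,6), (3,6)

α = atan 0.5 = 26.57°;  2α = 53.13°
n_0 = (+0.2221, -0.9750)
n_1 = (+0.9424, -0.3345)
n_2 = (+0.6149, +0.7886)
n_3 = (-0.0394, +0.9992)
n_4 = (-0.5074, +0.8617)
n_5 = (-0.9697, +0.2443)
n_6 = (-0.6043, -0.7967)
  (0,1): δ = 122.37°  ·
  (0,2): δ = 50.78°  ✓
  (0,3): δ = 10.57°  ✓
  (0,4): δ = 17.66°  ✓
  (0,5): δ = 63.03°  ·
  (0,6): δ = 129.99°  ·
  (1,2): δ = 108.40°  ·
  (1,3): δ = 68.20°  ·
  (1,4): δ = 39.96°  ✓
  (1,5): δ = 5.40°  ✓
  (1,6): δ = 72.36°  ·
  (2,3): δ = 139.79°  ·
  (2,4): δ = 111.56°  ·
  (2,5): δ = 66.20°  ·
  (2,6): δ = 0.77°  ✓
  (3,4): δ = 151.77°  ·
  (3,5): δ = 106.40°  ·
  (3,6): δ = 39.44°  ✓
  (4,5): δ = 134.63°  ·
  (4,6): δ = 67.67°  ·
  (5,6): δ = 113.04°  ·
antipodal pairs: 7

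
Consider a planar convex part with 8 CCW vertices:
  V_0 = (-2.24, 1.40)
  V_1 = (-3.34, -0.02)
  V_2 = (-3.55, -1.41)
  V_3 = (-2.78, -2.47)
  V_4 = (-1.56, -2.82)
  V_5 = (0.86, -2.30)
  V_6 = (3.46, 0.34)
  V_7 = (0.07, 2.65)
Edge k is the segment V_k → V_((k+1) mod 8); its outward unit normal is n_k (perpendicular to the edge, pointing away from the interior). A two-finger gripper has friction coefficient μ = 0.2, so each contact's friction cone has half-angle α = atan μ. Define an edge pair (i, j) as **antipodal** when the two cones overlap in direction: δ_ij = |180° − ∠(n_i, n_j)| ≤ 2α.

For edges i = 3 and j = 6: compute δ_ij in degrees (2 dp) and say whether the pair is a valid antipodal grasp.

δ = 18.26°, valid

α = atan 0.2 = 11.31°;  2α = 22.62°
edge 3: e_3 = (+1.22, -0.35);  n_3 = (-0.2758, -0.9612)
edge 6: e_6 = (-3.39, +2.31);  n_6 = (+0.5631, +0.8264)
∠(n_3, n_6) = 161.74°
δ = |180° − 161.74°| = 18.26°
18.26° ≤ 2α = 22.62°  →  valid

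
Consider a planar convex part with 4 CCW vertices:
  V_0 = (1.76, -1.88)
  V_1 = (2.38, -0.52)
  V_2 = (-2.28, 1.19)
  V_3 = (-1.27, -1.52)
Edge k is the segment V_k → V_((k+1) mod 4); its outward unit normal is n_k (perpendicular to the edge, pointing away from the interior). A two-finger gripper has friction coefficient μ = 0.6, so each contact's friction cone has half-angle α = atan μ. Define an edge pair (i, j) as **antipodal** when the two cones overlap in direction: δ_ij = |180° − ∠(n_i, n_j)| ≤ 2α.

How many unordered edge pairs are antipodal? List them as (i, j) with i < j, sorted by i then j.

α = atan 0.6 = 30.96°;  2α = 61.93°
n_0 = (+0.9099, -0.4148)
n_1 = (+0.3445, +0.9388)
n_2 = (-0.9370, -0.3492)
n_3 = (-0.1180, -0.9930)
  (0,1): δ = 85.64°  ·
  (0,2): δ = 44.95°  ✓
  (0,3): δ = 107.73°  ·
  (1,2): δ = 49.41°  ✓
  (1,3): δ = 13.38°  ✓
  (2,3): δ = 117.22°  ·
antipodal pairs: 3

count = 3; pairs: (0,2), (1,2), (1,3)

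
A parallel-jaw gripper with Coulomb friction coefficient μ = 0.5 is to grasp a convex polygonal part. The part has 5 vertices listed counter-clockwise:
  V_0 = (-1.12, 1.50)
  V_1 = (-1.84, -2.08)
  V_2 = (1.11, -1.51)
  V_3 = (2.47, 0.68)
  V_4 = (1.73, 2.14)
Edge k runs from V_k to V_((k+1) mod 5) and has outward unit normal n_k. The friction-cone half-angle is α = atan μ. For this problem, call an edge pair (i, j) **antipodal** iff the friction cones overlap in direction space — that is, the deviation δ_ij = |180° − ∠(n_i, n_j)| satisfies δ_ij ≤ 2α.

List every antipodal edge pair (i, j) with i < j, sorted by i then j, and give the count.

count = 4; pairs: (0,2), (0,3), (1,4), (2,4)

α = atan 0.5 = 26.57°;  2α = 53.13°
n_0 = (-0.9804, +0.1972)
n_1 = (+0.1897, -0.9818)
n_2 = (+0.8495, -0.5276)
n_3 = (+0.8920, +0.4521)
n_4 = (-0.2191, +0.9757)
  (0,1): δ = 67.69°  ·
  (0,2): δ = 20.47°  ✓
  (0,3): δ = 38.25°  ✓
  (0,4): δ = 114.03°  ·
  (1,2): δ = 132.78°  ·
  (1,3): δ = 74.06°  ·
  (1,4): δ = 1.72°  ✓
  (2,3): δ = 121.28°  ·
  (2,4): δ = 45.50°  ✓
  (3,4): δ = 104.22°  ·
antipodal pairs: 4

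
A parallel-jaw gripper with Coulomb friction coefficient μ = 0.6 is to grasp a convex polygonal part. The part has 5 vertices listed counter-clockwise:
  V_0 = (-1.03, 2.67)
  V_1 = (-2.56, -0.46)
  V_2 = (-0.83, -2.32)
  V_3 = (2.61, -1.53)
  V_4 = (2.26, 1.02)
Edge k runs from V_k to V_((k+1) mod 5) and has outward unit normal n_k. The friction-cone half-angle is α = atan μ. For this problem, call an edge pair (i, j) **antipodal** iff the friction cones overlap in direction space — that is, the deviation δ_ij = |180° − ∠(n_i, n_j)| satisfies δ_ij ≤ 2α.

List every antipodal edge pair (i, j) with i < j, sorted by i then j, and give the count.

count = 5; pairs: (0,2), (0,3), (1,3), (1,4), (2,4)

α = atan 0.6 = 30.96°;  2α = 61.93°
n_0 = (-0.8984, +0.4392)
n_1 = (-0.7322, -0.6811)
n_2 = (+0.2238, -0.9746)
n_3 = (+0.9907, +0.1360)
n_4 = (+0.4483, +0.8939)
  (0,1): δ = 111.02°  ·
  (0,2): δ = 51.02°  ✓
  (0,3): δ = 33.87°  ✓
  (0,4): δ = 89.42°  ·
  (1,2): δ = 119.99°  ·
  (1,3): δ = 35.11°  ✓
  (1,4): δ = 20.44°  ✓
  (2,3): δ = 95.12°  ·
  (2,4): δ = 39.57°  ✓
  (3,4): δ = 124.45°  ·
antipodal pairs: 5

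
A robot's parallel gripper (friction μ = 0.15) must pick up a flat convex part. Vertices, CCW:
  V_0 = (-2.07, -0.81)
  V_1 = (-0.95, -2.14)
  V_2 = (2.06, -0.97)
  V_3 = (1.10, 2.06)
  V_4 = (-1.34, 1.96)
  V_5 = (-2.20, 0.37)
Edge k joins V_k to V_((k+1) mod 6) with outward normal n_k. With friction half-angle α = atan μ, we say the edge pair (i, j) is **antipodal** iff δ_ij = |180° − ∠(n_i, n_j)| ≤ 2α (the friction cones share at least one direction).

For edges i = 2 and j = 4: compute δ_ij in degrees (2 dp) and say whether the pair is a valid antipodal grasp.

δ = 45.99°, invalid

α = atan 0.15 = 8.53°;  2α = 17.06°
edge 2: e_2 = (-0.96, +3.03);  n_2 = (+0.9533, +0.3020)
edge 4: e_4 = (-0.86, -1.59);  n_4 = (-0.8796, +0.4757)
∠(n_2, n_4) = 134.01°
δ = |180° − 134.01°| = 45.99°
45.99° > 2α = 17.06°  →  invalid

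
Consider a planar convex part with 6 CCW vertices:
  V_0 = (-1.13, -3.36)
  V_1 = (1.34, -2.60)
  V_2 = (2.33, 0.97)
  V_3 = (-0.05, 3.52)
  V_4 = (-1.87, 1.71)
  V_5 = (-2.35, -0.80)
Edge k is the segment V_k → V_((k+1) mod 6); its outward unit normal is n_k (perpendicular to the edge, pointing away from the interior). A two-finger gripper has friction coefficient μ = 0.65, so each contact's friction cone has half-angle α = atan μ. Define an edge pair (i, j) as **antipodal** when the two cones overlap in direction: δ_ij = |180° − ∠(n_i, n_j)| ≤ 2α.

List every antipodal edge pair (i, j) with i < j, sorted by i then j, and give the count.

α = atan 0.65 = 33.02°;  2α = 66.05°
n_0 = (+0.2941, -0.9558)
n_1 = (+0.9636, -0.2672)
n_2 = (+0.7311, +0.6823)
n_3 = (-0.7052, +0.7091)
n_4 = (-0.9822, +0.1878)
n_5 = (-0.9027, -0.4302)
  (0,1): δ = 122.60°  ·
  (0,2): δ = 64.08°  ✓
  (0,3): δ = 27.74°  ✓
  (0,4): δ = 62.07°  ✓
  (0,5): δ = 98.38°  ·
  (1,2): δ = 121.48°  ·
  (1,3): δ = 29.66°  ✓
  (1,4): δ = 4.67°  ✓
  (1,5): δ = 40.98°  ✓
  (2,3): δ = 88.18°  ·
  (2,4): δ = 53.85°  ✓
  (2,5): δ = 17.54°  ✓
  (3,4): δ = 145.67°  ·
  (3,5): δ = 109.36°  ·
  (4,5): δ = 143.69°  ·
antipodal pairs: 8

count = 8; pairs: (0,2), (0,3), (0,4), (1,3), (1,4), (1,5), (2,4), (2,5)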